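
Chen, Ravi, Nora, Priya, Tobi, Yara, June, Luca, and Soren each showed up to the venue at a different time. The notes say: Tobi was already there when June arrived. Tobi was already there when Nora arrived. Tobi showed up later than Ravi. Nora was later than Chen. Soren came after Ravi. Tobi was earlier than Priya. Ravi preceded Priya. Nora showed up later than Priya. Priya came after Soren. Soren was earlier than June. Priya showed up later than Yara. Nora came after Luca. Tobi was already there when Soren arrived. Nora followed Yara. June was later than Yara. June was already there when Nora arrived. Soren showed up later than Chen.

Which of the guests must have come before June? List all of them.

Chen, Ravi, Soren, Tobi, Yara

Directly stated before June: Soren, Tobi, and Yara.
Chen reaches June via Chen → Soren → June.
Ravi reaches June via Ravi → Tobi → June.
No chain forces Nora (or any of the others) ahead of June.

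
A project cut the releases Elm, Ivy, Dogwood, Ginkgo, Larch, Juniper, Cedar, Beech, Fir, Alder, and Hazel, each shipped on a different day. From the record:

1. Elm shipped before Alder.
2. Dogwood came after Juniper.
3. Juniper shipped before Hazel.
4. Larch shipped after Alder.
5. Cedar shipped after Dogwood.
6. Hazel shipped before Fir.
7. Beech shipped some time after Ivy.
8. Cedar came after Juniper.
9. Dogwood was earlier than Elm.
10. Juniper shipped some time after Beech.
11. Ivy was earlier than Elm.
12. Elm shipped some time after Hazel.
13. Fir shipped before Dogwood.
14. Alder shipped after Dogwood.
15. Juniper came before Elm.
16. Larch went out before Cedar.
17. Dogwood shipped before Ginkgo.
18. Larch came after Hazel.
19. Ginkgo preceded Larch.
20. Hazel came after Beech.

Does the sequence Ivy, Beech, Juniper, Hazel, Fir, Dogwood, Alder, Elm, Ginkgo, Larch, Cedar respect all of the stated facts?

no

The constraints require Elm before Alder, but in the proposed sequence Alder appears ahead of Elm. That one violation is enough.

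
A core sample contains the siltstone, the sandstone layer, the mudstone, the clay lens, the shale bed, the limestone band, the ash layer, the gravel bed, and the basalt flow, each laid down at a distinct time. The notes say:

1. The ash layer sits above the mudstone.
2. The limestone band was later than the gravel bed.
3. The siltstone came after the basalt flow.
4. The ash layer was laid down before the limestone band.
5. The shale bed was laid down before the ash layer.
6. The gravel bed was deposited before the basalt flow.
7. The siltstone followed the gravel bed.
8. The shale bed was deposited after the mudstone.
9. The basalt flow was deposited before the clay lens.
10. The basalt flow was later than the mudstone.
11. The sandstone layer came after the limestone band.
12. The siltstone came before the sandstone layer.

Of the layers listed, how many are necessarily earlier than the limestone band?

4

Directly stated before the limestone band: the ash layer and the gravel bed.
The mudstone reaches the limestone band via the mudstone → the ash layer → the limestone band.
The shale bed reaches the limestone band via the shale bed → the ash layer → the limestone band.
That's the ash layer, the gravel bed, the mudstone, and the shale bed — 4 in all.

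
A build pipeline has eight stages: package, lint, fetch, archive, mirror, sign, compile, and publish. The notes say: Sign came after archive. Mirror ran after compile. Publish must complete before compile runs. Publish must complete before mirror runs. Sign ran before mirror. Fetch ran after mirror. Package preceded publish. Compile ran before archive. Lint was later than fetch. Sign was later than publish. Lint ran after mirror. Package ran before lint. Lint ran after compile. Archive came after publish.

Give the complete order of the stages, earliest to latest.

package, publish, compile, archive, sign, mirror, fetch, lint

The constraints fix every adjacent pair, so only one ordering works:
package → publish → compile → archive → sign → mirror → fetch → lint.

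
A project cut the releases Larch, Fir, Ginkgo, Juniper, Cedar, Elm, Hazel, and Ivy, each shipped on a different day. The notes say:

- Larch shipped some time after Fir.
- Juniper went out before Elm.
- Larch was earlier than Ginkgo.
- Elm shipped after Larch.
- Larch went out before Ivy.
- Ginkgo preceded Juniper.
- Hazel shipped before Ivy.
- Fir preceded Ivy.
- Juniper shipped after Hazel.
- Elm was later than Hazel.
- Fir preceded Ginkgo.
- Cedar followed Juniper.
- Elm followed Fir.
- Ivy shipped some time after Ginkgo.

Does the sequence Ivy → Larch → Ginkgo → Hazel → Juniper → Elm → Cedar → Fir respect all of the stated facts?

no

The constraints require Fir before Elm, but in the proposed sequence Elm appears ahead of Fir. That one violation is enough.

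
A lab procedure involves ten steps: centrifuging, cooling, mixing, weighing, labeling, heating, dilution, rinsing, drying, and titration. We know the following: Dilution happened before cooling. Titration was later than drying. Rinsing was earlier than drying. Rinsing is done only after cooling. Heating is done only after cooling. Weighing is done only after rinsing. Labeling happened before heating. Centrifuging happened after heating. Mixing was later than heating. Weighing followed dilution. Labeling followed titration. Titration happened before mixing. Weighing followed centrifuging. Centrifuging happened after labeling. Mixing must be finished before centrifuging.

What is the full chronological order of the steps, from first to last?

The constraints fix every adjacent pair, so only one ordering works:
dilution → cooling → rinsing → drying → titration → labeling → heating → mixing → centrifuging → weighing.

dilution, cooling, rinsing, drying, titration, labeling, heating, mixing, centrifuging, weighing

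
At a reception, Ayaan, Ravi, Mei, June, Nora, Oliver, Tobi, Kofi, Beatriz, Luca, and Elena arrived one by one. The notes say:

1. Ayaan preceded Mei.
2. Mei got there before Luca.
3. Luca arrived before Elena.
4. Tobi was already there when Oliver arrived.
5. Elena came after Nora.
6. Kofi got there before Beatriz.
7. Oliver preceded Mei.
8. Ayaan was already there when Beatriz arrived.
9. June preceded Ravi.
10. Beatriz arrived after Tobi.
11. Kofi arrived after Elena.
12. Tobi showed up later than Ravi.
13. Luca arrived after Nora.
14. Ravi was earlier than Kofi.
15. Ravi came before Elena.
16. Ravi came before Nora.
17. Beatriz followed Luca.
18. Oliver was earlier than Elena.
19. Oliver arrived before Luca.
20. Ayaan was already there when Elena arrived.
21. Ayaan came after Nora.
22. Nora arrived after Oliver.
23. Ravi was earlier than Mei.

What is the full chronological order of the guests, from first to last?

The constraints fix every adjacent pair, so only one ordering works:
June → Ravi → Tobi → Oliver → Nora → Ayaan → Mei → Luca → Elena → Kofi → Beatriz.

June, Ravi, Tobi, Oliver, Nora, Ayaan, Mei, Luca, Elena, Kofi, Beatriz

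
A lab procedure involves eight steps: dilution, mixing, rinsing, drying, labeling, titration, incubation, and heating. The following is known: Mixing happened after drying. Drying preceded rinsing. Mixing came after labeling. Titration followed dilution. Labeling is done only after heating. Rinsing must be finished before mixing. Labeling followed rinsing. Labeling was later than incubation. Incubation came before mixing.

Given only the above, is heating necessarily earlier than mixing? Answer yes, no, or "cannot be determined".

Chain the constraints: heating → labeling → mixing. Each link is directly stated, so heating comes before mixing.

yes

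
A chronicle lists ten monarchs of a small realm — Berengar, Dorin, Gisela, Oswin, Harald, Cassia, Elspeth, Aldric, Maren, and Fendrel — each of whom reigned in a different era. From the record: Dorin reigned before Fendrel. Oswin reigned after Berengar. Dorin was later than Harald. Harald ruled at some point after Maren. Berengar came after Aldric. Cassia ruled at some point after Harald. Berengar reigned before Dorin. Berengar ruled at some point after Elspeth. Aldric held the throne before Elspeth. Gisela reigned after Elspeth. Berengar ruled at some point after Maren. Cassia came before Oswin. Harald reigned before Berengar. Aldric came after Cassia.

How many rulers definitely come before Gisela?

Directly stated before Gisela: Elspeth.
Aldric reaches Gisela via Aldric → Elspeth → Gisela.
Cassia reaches Gisela via Cassia → Aldric → Elspeth → Gisela.
Harald reaches Gisela via Harald → Cassia → Aldric → Elspeth → Gisela.
Likewise Maren reaches Gisela by chaining the stated constraints.
That's Aldric, Cassia, Elspeth, Harald, and Maren — 5 in all.

5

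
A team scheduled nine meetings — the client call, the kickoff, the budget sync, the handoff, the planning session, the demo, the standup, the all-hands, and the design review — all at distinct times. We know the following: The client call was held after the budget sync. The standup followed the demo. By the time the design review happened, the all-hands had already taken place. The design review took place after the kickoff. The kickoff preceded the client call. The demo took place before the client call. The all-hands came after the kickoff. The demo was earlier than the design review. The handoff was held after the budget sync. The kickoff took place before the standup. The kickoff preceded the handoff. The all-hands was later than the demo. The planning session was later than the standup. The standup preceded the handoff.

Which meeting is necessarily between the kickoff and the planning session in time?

the standup

Tracing the constraints gives the kickoff → the standup → the planning session, so the standup sits after the kickoff and before the planning session.
No other meeting is forced both after the kickoff and before the planning session.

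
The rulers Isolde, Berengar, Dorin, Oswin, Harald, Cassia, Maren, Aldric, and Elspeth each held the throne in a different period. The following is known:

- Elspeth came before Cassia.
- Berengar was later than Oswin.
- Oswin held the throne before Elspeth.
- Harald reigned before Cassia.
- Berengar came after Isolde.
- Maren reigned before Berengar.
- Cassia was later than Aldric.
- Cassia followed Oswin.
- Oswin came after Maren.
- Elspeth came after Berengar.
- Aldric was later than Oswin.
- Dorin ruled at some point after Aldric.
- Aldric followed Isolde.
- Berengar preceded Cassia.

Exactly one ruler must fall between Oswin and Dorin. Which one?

Aldric

Tracing the constraints gives Oswin → Aldric → Dorin, so Aldric sits after Oswin and before Dorin.
No other ruler is forced both after Oswin and before Dorin.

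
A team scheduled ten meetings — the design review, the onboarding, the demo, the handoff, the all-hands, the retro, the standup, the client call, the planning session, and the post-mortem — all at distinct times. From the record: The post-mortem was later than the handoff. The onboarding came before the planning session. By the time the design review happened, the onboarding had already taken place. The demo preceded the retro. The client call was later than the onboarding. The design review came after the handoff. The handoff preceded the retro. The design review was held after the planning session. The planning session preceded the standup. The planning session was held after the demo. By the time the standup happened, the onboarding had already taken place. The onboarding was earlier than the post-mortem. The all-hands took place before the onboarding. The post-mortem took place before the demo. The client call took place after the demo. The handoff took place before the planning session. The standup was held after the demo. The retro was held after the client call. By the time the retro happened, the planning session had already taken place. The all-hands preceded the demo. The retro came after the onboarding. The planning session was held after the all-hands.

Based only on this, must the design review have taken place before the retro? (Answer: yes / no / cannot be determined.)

No chain of stated constraints runs from the design review to the retro, and none runs from the retro to the design review either.
So the relative order of the design review and the retro is not fixed by the given facts.

cannot be determined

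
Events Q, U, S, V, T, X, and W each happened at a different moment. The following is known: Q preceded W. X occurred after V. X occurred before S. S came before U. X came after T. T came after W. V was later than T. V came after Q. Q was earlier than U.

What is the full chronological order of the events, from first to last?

The constraints fix every adjacent pair, so only one ordering works:
Q → W → T → V → X → S → U.

Q, W, T, V, X, S, U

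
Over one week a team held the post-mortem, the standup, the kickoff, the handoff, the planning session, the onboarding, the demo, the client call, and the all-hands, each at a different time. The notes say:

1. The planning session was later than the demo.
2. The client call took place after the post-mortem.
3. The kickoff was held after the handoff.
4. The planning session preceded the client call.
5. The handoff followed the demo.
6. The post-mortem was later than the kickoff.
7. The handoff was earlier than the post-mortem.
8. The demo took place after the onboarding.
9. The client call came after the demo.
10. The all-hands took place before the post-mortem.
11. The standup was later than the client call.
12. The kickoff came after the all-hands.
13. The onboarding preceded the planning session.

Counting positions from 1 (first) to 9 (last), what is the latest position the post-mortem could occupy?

The post-mortem must come before the client call and the standup — 2 meetings forced after it.
Everything else can be placed before the post-mortem in some valid order, so the post-mortem can sit as late as position 9 − 2 = 7.

7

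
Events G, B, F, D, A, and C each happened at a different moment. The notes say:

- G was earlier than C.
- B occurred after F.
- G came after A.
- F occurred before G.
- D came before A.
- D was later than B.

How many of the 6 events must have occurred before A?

Directly stated before A: D.
B reaches A via B → D → A.
F reaches A via F → B → D → A.
That's B, D, and F — 3 in all.

3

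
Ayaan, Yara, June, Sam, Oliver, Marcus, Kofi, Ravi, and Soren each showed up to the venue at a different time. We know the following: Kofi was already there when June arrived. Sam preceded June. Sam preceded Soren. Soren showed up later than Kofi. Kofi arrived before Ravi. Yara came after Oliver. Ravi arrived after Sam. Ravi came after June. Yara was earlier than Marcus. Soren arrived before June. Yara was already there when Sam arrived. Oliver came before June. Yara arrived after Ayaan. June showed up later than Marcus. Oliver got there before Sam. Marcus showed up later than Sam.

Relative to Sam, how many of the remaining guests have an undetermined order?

Forced before Sam: Ayaan, Oliver, and Yara; forced after Sam: June, Marcus, Ravi, and Soren.
That leaves Kofi with no forced order relative to Sam — 1.

1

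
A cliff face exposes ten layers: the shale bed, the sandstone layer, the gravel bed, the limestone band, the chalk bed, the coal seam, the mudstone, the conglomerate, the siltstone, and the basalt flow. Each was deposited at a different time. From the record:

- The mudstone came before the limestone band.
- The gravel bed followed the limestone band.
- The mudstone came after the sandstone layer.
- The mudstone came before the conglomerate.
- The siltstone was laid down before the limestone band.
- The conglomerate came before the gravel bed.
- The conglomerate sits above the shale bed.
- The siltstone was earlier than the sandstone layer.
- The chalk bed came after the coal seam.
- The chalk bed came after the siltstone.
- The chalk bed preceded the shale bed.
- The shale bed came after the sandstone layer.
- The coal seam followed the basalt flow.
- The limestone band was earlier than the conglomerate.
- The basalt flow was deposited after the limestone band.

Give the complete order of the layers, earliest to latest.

the siltstone, the sandstone layer, the mudstone, the limestone band, the basalt flow, the coal seam, the chalk bed, the shale bed, the conglomerate, the gravel bed

The constraints fix every adjacent pair, so only one ordering works:
the siltstone → the sandstone layer → the mudstone → the limestone band → the basalt flow → the coal seam → the chalk bed → the shale bed → the conglomerate → the gravel bed.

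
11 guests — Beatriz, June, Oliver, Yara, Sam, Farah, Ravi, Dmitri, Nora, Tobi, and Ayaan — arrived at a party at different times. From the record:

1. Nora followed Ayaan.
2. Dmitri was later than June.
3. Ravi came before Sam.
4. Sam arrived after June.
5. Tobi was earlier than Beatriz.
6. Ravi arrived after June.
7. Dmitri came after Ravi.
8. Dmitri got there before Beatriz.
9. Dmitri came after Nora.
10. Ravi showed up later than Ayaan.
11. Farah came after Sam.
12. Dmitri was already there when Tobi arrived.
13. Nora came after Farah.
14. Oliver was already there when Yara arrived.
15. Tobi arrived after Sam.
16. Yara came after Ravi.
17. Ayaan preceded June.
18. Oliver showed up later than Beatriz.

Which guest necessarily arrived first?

Ayaan

Ayaan has a chain of constraints placing them before every other guest, so Ayaan must be first.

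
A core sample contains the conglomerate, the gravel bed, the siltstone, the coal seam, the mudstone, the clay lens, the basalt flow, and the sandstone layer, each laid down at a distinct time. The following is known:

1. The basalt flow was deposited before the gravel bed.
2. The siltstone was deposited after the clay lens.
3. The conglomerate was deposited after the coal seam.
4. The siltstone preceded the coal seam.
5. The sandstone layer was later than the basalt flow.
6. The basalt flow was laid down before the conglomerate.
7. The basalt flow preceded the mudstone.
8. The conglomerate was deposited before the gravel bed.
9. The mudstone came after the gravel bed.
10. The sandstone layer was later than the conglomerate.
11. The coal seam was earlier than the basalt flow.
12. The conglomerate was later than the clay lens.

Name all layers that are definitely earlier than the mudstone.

Directly stated before the mudstone: the basalt flow and the gravel bed.
The clay lens reaches the mudstone via the clay lens → the conglomerate → the gravel bed → the mudstone.
The coal seam reaches the mudstone via the coal seam → the basalt flow → the mudstone.
The conglomerate reaches the mudstone via the conglomerate → the gravel bed → the mudstone.
Likewise the siltstone reaches the mudstone by chaining the stated constraints.

the basalt flow, the clay lens, the coal seam, the conglomerate, the gravel bed, the siltstone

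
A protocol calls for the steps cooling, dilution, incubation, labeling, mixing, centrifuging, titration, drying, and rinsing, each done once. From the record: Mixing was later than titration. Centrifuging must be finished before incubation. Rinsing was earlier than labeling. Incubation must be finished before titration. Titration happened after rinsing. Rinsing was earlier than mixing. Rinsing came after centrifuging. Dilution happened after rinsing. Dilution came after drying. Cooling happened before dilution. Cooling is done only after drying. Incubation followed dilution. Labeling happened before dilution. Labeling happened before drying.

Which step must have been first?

Centrifuging has a chain of constraints placing it before every other step, so centrifuging must be first.

centrifuging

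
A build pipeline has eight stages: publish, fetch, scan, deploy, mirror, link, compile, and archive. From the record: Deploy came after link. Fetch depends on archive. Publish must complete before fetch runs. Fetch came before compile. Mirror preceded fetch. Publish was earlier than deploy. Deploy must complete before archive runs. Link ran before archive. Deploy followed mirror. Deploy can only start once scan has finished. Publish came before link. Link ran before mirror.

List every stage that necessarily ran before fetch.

archive, deploy, link, mirror, publish, scan

Directly stated before fetch: archive, mirror, and publish.
Deploy reaches fetch via deploy → archive → fetch.
Link reaches fetch via link → mirror → fetch.
Scan reaches fetch via scan → deploy → archive → fetch.
No chain forces compile ahead of fetch.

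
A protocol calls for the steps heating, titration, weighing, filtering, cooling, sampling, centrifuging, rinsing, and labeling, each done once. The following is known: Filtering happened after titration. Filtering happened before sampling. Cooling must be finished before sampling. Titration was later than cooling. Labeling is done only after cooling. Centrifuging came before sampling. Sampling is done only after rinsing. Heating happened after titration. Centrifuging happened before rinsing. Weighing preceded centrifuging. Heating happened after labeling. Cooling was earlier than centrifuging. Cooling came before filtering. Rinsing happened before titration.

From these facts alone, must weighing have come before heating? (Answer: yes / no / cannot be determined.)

Chain the constraints: weighing → centrifuging → rinsing → titration → heating. Each link is directly stated, so weighing comes before heating.

yes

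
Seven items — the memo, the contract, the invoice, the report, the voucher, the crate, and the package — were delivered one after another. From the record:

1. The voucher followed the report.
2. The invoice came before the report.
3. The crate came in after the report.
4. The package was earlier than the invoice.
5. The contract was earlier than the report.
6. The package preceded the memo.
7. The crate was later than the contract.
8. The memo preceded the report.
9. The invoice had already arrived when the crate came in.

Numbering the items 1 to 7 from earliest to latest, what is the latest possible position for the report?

The report must come before the crate and the voucher — 2 items forced after it.
Everything else can be placed before the report in some valid order, so the report can sit as late as position 7 − 2 = 5.

5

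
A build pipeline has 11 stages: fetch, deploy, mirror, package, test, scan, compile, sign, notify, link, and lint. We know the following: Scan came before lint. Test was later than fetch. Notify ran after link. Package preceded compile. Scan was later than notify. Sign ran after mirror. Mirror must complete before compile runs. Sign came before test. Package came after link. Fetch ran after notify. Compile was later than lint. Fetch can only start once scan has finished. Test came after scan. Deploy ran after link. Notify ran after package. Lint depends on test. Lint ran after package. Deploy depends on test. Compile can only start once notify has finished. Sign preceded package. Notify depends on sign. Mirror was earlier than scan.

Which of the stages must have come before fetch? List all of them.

link, mirror, notify, package, scan, sign

Directly stated before fetch: notify and scan.
Link reaches fetch via link → notify → fetch.
Mirror reaches fetch via mirror → scan → fetch.
Package reaches fetch via package → notify → fetch.
Likewise sign reaches fetch by chaining the stated constraints.
No chain forces lint (or any of the others) ahead of fetch.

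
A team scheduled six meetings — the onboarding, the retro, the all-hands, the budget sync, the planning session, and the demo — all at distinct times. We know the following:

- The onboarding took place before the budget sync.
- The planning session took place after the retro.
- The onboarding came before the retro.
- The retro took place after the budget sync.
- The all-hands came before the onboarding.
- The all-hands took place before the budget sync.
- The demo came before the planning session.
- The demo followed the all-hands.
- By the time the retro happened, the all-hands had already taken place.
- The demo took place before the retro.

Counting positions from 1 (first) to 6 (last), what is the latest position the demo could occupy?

4

The demo must come before the planning session and the retro — 2 meetings forced after it.
Everything else can be placed before the demo in some valid order, so the demo can sit as late as position 6 − 2 = 4.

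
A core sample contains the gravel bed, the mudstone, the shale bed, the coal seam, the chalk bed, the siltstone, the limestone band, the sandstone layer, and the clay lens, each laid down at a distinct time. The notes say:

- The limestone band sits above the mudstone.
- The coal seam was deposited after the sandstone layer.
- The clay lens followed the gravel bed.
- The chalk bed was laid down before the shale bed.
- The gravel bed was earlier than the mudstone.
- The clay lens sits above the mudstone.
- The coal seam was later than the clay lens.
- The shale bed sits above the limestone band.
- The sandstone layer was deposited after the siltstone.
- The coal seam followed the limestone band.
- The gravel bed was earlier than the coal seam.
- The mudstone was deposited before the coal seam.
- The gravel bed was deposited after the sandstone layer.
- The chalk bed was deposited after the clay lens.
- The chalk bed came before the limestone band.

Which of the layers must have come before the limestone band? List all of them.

the chalk bed, the clay lens, the gravel bed, the mudstone, the sandstone layer, the siltstone

Directly stated before the limestone band: the chalk bed and the mudstone.
The clay lens reaches the limestone band via the clay lens → the chalk bed → the limestone band.
The gravel bed reaches the limestone band via the gravel bed → the mudstone → the limestone band.
The sandstone layer reaches the limestone band via the sandstone layer → the gravel bed → the mudstone → the limestone band.
Likewise the siltstone reaches the limestone band by chaining the stated constraints.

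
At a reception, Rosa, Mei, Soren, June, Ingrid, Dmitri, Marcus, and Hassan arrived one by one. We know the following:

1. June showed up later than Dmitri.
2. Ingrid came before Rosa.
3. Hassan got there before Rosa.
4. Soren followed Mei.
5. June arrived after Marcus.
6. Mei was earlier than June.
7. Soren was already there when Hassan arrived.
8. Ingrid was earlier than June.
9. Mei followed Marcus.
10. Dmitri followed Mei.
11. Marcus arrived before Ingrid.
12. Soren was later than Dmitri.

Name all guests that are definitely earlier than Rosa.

Dmitri, Hassan, Ingrid, Marcus, Mei, Soren

Directly stated before Rosa: Hassan and Ingrid.
Dmitri reaches Rosa via Dmitri → Soren → Hassan → Rosa.
Marcus reaches Rosa via Marcus → Ingrid → Rosa.
Mei reaches Rosa via Mei → Soren → Hassan → Rosa.
Likewise Soren reaches Rosa by chaining the stated constraints.
No chain forces June ahead of Rosa.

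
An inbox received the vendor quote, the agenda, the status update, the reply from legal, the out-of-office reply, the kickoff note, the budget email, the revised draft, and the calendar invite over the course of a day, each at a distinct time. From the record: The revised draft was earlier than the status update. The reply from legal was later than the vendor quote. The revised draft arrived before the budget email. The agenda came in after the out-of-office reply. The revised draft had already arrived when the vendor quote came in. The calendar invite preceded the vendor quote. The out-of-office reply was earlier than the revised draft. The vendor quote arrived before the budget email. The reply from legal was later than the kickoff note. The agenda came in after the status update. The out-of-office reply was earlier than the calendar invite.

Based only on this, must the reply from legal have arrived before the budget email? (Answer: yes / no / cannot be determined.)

cannot be determined

No chain of stated constraints runs from the reply from legal to the budget email, and none runs from the budget email to the reply from legal either.
So the relative order of the reply from legal and the budget email is not fixed by the given facts.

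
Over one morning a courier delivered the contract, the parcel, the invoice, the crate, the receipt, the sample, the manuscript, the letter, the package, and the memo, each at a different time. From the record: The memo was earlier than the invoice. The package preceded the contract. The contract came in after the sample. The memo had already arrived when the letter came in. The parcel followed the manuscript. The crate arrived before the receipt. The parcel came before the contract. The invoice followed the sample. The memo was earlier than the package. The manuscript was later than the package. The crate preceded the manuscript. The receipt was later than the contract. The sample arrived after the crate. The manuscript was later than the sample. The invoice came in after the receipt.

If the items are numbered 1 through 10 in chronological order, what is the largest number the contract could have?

The contract must come before the invoice and the receipt — 2 items forced after it.
Everything else can be placed before the contract in some valid order, so the contract can sit as late as position 10 − 2 = 8.

8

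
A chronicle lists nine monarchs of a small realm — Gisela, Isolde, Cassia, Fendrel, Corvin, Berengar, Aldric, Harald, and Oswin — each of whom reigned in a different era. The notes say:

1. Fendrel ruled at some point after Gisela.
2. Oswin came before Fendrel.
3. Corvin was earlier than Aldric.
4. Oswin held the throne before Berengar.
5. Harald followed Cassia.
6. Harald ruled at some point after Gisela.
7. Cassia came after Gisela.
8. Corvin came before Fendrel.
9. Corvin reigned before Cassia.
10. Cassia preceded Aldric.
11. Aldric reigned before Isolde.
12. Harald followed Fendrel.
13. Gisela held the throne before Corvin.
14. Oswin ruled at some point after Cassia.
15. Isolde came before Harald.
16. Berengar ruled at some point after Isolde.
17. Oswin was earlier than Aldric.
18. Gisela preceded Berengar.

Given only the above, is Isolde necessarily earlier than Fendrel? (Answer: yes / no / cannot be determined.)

cannot be determined

No chain of stated constraints runs from Isolde to Fendrel, and none runs from Fendrel to Isolde either.
So the relative order of Isolde and Fendrel is not fixed by the given facts.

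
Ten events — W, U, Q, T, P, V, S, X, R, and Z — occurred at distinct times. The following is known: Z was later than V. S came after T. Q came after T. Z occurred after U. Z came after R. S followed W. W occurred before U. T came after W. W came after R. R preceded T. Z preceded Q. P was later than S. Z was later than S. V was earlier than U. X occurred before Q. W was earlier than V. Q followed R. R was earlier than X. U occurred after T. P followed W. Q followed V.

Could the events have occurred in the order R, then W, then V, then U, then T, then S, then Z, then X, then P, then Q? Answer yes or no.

no

The constraints require T before U, but in the proposed sequence U appears ahead of T. That one violation is enough.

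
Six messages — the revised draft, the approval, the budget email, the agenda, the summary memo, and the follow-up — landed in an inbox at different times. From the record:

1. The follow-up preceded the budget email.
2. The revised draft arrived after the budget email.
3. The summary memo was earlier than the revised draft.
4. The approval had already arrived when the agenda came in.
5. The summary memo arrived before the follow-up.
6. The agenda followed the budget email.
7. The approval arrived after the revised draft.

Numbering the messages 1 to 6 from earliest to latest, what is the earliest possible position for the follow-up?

The summary memo must come before the follow-up — 1 forced predecessor.
Nothing else is forced ahead of the follow-up, so its earliest slot is position 1 + 1 = 2.

2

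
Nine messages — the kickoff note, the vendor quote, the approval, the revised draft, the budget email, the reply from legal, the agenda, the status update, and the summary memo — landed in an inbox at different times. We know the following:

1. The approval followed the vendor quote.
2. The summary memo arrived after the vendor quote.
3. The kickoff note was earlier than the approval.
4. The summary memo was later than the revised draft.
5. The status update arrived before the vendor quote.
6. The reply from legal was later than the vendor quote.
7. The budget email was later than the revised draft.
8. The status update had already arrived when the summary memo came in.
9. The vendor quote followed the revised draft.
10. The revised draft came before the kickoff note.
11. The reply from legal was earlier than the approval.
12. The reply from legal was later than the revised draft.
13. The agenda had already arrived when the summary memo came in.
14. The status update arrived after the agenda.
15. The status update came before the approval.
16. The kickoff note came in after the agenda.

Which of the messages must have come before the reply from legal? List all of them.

Directly stated before the reply from legal: the revised draft and the vendor quote.
The agenda reaches the reply from legal via the agenda → the status update → the vendor quote → the reply from legal.
The status update reaches the reply from legal via the status update → the vendor quote → the reply from legal.

the agenda, the revised draft, the status update, the vendor quote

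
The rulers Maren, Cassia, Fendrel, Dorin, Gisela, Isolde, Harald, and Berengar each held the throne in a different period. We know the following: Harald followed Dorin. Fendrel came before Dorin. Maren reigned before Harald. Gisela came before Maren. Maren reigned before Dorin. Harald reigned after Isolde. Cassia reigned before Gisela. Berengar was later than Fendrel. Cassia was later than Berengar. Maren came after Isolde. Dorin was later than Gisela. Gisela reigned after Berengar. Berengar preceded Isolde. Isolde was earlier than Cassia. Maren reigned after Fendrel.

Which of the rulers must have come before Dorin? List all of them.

Directly stated before Dorin: Fendrel, Gisela, and Maren.
Berengar reaches Dorin via Berengar → Gisela → Dorin.
Cassia reaches Dorin via Cassia → Gisela → Dorin.
Isolde reaches Dorin via Isolde → Maren → Dorin.
No chain forces Harald ahead of Dorin.

Berengar, Cassia, Fendrel, Gisela, Isolde, Maren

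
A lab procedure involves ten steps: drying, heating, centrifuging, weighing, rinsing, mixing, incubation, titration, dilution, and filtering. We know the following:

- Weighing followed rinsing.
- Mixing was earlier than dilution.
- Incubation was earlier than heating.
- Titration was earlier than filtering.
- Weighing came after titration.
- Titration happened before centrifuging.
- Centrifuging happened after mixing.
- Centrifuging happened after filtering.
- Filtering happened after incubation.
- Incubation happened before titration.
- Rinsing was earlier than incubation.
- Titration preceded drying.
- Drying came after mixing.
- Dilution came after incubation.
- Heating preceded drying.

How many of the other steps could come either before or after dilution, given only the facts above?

Forced before dilution: incubation, mixing, and rinsing.
That leaves centrifuging, drying, filtering, heating, titration, and weighing with no forced order relative to dilution — 6.

6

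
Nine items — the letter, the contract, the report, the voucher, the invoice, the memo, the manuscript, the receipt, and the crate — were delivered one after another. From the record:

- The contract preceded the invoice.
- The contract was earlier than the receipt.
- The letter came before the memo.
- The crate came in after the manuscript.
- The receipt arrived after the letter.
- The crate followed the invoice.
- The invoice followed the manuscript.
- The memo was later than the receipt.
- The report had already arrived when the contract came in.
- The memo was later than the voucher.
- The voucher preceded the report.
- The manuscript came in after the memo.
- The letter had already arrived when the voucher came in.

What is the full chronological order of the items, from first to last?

The constraints fix every adjacent pair, so only one ordering works:
the letter → the voucher → the report → the contract → the receipt → the memo → the manuscript → the invoice → the crate.

the letter, the voucher, the report, the contract, the receipt, the memo, the manuscript, the invoice, the crate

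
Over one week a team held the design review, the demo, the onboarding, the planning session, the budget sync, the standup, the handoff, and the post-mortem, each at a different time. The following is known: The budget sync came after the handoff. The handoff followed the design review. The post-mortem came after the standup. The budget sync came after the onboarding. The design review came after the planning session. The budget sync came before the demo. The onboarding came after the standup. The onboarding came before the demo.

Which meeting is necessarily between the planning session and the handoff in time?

the design review

Tracing the constraints gives the planning session → the design review → the handoff, so the design review sits after the planning session and before the handoff.
No other meeting is forced both after the planning session and before the handoff.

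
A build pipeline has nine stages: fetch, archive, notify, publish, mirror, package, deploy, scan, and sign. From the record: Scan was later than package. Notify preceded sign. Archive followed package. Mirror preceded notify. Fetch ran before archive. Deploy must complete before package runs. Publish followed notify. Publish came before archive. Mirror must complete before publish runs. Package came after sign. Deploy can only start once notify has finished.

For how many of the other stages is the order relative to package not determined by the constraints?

Forced before package: deploy, mirror, notify, and sign; forced after package: archive and scan.
That leaves fetch and publish with no forced order relative to package — 2.

2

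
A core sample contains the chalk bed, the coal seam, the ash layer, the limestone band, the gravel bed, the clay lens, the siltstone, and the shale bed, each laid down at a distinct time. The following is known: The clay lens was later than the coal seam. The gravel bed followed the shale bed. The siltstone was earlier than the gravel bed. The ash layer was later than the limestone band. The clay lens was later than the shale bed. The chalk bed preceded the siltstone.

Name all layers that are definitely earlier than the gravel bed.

Directly stated before the gravel bed: the shale bed and the siltstone.
The chalk bed reaches the gravel bed via the chalk bed → the siltstone → the gravel bed.
No chain forces the ash layer (or any of the others) ahead of the gravel bed.

the chalk bed, the shale bed, the siltstone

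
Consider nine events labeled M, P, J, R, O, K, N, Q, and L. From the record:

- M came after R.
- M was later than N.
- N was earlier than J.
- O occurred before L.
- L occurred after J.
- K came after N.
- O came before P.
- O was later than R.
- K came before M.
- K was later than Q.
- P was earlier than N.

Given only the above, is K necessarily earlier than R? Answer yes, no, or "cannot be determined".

Tracing the constraints gives R → O → P → N → K, so R must come before K.
That means K cannot be before R.

no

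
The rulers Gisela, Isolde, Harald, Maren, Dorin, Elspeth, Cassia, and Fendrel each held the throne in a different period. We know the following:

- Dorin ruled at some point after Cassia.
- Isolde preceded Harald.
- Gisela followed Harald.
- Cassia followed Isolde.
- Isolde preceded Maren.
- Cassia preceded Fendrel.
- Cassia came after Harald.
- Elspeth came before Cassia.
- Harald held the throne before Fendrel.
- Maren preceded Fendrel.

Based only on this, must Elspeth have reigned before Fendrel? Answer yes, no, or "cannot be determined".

yes

Chain the constraints: Elspeth → Cassia → Fendrel. Each link is directly stated, so Elspeth comes before Fendrel.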